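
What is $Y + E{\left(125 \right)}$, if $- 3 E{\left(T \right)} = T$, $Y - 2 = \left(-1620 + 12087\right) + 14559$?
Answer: $\frac{74959}{3} \approx 24986.0$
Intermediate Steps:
$Y = 25028$ ($Y = 2 + \left(\left(-1620 + 12087\right) + 14559\right) = 2 + \left(10467 + 14559\right) = 2 + 25026 = 25028$)
$E{\left(T \right)} = - \frac{T}{3}$
$Y + E{\left(125 \right)} = 25028 - \frac{125}{3} = \frac{74959}{3}$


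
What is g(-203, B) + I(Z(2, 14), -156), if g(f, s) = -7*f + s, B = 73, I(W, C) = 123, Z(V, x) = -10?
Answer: 1617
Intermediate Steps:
g(f, s) = s - 7*f
g(-203, B) + I(Z(2, 14), -156) = (73 - 7*(-203)) + 123 = (73 + 1421) + 123 = 1494 + 123 = 1617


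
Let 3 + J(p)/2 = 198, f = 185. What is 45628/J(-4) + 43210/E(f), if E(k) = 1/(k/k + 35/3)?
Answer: 35583838/65 ≈ 5.4744e+5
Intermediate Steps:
J(p) = 390 (J(p) = -6 + 2*198 = -6 + 396 = 390)
E(k) = 3/38 (E(k) = 1/(1 + 35*(1/3)) = 1/(1 + 35/3) = 1/(38/3) = 3/38)
45628/J(-4) + 43210/E(f) = 45628/390 + 43210/(3/38) = 45628*(1/390) + 43210*(38/3) = 22814/195 + 1641980/3 = 35583838/65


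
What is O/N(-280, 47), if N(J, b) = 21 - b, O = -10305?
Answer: 10305/26 ≈ 396.35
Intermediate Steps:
O/N(-280, 47) = -10305/(21 - 1*47) = -10305/(21 - 47) = -10305/(-26) = -10305*(-1/26) = 10305/26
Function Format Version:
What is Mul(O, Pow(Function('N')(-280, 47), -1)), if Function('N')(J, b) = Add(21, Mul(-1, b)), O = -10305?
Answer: Rational(10305, 26) ≈ 396.35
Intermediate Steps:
Mul(O, Pow(Function('N')(-280, 47), -1)) = Mul(-10305, Pow(Add(21, Mul(-1, 47)), -1)) = Mul(-10305, Pow(Add(21, -47), -1)) = Mul(-10305, Pow(-26, -1)) = Mul(-10305, Rational(-1, 26)) = Rational(10305, 26)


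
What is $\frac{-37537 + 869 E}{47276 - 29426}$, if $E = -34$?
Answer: $- \frac{22361}{5950} \approx -3.7582$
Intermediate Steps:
$\frac{-37537 + 869 E}{47276 - 29426} = \frac{-37537 + 869 \left(-34\right)}{47276 - 29426} = \frac{-37537 - 29546}{17850} = \left(-67083\right) \frac{1}{17850} = - \frac{22361}{5950}$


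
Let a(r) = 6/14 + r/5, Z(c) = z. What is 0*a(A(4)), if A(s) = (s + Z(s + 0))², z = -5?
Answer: 0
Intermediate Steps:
Z(c) = -5
A(s) = (-5 + s)² (A(s) = (s - 5)² = (-5 + s)²)
a(r) = 3/7 + r/5 (a(r) = 6*(1/14) + r*(⅕) = 3/7 + r/5)
0*a(A(4)) = 0*(3/7 + (-5 + 4)²/5) = 0*(3/7 + (⅕)*(-1)²) = 0*(3/7 + (⅕)*1) = 0*(3/7 + ⅕) = 0*(22/35) = 0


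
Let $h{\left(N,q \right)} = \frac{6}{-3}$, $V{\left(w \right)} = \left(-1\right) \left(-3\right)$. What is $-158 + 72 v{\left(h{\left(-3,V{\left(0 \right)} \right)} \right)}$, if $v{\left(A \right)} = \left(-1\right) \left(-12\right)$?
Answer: $706$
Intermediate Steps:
$V{\left(w \right)} = 3$
$h{\left(N,q \right)} = -2$ ($h{\left(N,q \right)} = 6 \left(- \frac{1}{3}\right) = -2$)
$v{\left(A \right)} = 12$
$-158 + 72 v{\left(h{\left(-3,V{\left(0 \right)} \right)} \right)} = -158 + 72 \cdot 12 = -158 + 864 = 706$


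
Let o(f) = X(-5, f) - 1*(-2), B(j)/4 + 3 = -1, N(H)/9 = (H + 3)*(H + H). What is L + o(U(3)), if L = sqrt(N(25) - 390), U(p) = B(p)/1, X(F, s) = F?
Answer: -3 + sqrt(12210) ≈ 107.50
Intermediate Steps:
N(H) = 18*H*(3 + H) (N(H) = 9*((H + 3)*(H + H)) = 9*((3 + H)*(2*H)) = 9*(2*H*(3 + H)) = 18*H*(3 + H))
B(j) = -16 (B(j) = -12 + 4*(-1) = -12 - 4 = -16)
U(p) = -16 (U(p) = -16/1 = -16*1 = -16)
L = sqrt(12210) (L = sqrt(18*25*(3 + 25) - 390) = sqrt(18*25*28 - 390) = sqrt(12600 - 390) = sqrt(12210) ≈ 110.50)
o(f) = -3 (o(f) = -5 - 1*(-2) = -5 + 2 = -3)
L + o(U(3)) = sqrt(12210) - 3 = -3 + sqrt(12210)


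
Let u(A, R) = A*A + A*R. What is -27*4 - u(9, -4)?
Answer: -153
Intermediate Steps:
u(A, R) = A² + A*R
-27*4 - u(9, -4) = -27*4 - 9*(9 - 4) = -108 - 9*5 = -108 - 1*45 = -108 - 45 = -153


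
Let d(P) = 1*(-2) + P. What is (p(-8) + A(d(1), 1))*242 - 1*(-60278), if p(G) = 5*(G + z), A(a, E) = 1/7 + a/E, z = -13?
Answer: 242624/7 ≈ 34661.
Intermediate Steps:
d(P) = -2 + P
A(a, E) = ⅐ + a/E (A(a, E) = 1*(⅐) + a/E = ⅐ + a/E)
p(G) = -65 + 5*G (p(G) = 5*(G - 13) = 5*(-13 + G) = -65 + 5*G)
(p(-8) + A(d(1), 1))*242 - 1*(-60278) = ((-65 + 5*(-8)) + ((-2 + 1) + (⅐)*1)/1)*242 - 1*(-60278) = ((-65 - 40) + 1*(-1 + ⅐))*242 + 60278 = (-105 + 1*(-6/7))*242 + 60278 = (-105 - 6/7)*242 + 60278 = -741/7*242 + 60278 = -179322/7 + 60278 = 242624/7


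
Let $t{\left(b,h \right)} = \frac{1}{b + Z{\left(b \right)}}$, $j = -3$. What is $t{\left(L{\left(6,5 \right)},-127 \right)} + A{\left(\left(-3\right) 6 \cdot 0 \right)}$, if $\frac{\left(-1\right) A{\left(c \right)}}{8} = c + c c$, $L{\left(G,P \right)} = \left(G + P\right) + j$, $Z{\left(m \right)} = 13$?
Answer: $\frac{1}{21} \approx 0.047619$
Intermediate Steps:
$L{\left(G,P \right)} = -3 + G + P$ ($L{\left(G,P \right)} = \left(G + P\right) - 3 = -3 + G + P$)
$t{\left(b,h \right)} = \frac{1}{13 + b}$ ($t{\left(b,h \right)} = \frac{1}{b + 13} = \frac{1}{13 + b}$)
$A{\left(c \right)} = - 8 c - 8 c^{2}$ ($A{\left(c \right)} = - 8 \left(c + c c\right) = - 8 \left(c + c^{2}\right) = - 8 c - 8 c^{2}$)
$t{\left(L{\left(6,5 \right)},-127 \right)} + A{\left(\left(-3\right) 6 \cdot 0 \right)} = \frac{1}{13 + \left(-3 + 6 + 5\right)} - 8 \left(-3\right) 6 \cdot 0 \left(1 + \left(-3\right) 6 \cdot 0\right) = \frac{1}{13 + 8} - 8 \left(\left(-18\right) 0\right) \left(1 - 0\right) = \frac{1}{21} - 0 \left(1 + 0\right) = \frac{1}{21} - 0 \cdot 1 = \frac{1}{21} + 0 = \frac{1}{21}$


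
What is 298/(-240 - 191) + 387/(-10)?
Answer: -169777/4310 ≈ -39.391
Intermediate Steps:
298/(-240 - 191) + 387/(-10) = 298/(-431) + 387*(-1/10) = 298*(-1/431) - 387/10 = -298/431 - 387/10 = -169777/4310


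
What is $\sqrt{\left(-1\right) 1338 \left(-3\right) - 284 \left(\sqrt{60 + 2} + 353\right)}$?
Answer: $\sqrt{-96238 - 284 \sqrt{62}} \approx 313.81 i$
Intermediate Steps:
$\sqrt{\left(-1\right) 1338 \left(-3\right) - 284 \left(\sqrt{60 + 2} + 353\right)} = \sqrt{\left(-1338\right) \left(-3\right) - 284 \left(\sqrt{62} + 353\right)} = \sqrt{4014 - 284 \left(353 + \sqrt{62}\right)} = \sqrt{4014 - \left(100252 + 284 \sqrt{62}\right)} = \sqrt{-96238 - 284 \sqrt{62}}$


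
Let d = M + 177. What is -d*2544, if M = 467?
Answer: -1638336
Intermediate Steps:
d = 644 (d = 467 + 177 = 644)
-d*2544 = -644*2544 = -1*1638336 = -1638336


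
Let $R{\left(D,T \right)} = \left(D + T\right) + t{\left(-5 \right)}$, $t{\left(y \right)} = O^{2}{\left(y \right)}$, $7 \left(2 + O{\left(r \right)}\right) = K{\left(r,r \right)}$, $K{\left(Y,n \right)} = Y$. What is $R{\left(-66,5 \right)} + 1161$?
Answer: $\frac{54261}{49} \approx 1107.4$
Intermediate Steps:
$O{\left(r \right)} = -2 + \frac{r}{7}$
$t{\left(y \right)} = \left(-2 + \frac{y}{7}\right)^{2}$
$R{\left(D,T \right)} = \frac{361}{49} + D + T$ ($R{\left(D,T \right)} = \left(D + T\right) + \frac{\left(-14 - 5\right)^{2}}{49} = \left(D + T\right) + \frac{\left(-19\right)^{2}}{49} = \left(D + T\right) + \frac{1}{49} \cdot 361 = \left(D + T\right) + \frac{361}{49} = \frac{361}{49} + D + T$)
$R{\left(-66,5 \right)} + 1161 = \left(\frac{361}{49} - 66 + 5\right) + 1161 = - \frac{2628}{49} + 1161 = \frac{54261}{49}$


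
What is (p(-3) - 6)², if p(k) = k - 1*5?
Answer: 196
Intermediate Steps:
p(k) = -5 + k (p(k) = k - 5 = -5 + k)
(p(-3) - 6)² = ((-5 - 3) - 6)² = (-8 - 6)² = (-14)² = 196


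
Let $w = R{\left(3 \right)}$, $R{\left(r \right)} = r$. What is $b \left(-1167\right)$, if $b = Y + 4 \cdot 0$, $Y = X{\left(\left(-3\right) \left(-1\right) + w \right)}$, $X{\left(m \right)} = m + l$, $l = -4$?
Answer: $-2334$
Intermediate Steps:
$w = 3$
$X{\left(m \right)} = -4 + m$ ($X{\left(m \right)} = m - 4 = -4 + m$)
$Y = 2$ ($Y = -4 + \left(\left(-3\right) \left(-1\right) + 3\right) = -4 + \left(3 + 3\right) = -4 + 6 = 2$)
$b = 2$ ($b = 2 + 4 \cdot 0 = 2 + 0 = 2$)
$b \left(-1167\right) = 2 \left(-1167\right) = -2334$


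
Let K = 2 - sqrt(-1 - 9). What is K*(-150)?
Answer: -300 + 150*I*sqrt(10) ≈ -300.0 + 474.34*I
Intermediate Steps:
K = 2 - I*sqrt(10) (K = 2 - sqrt(-10) = 2 - I*sqrt(10) ≈ 2.0 - 3.1623*I)
K*(-150) = (2 - I*sqrt(10))*(-150) = -300 + 150*I*sqrt(10)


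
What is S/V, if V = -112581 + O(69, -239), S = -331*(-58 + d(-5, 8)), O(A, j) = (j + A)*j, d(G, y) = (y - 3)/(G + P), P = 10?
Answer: -18867/71951 ≈ -0.26222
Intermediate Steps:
d(G, y) = (-3 + y)/(10 + G) (d(G, y) = (y - 3)/(G + 10) = (-3 + y)/(10 + G))
O(A, j) = j*(A + j) (O(A, j) = (A + j)*j = j*(A + j))
S = 18867 (S = -331*(-58 + (-3 + 8)/(10 - 5)) = -331*(-58 + 5/5) = -331*(-58 + (⅕)*5) = -331*(-58 + 1) = -331*(-57) = 18867)
V = -71951 (V = -112581 - 239*(69 - 239) = -112581 - 239*(-170) = -112581 + 40630 = -71951)
S/V = 18867/(-71951) = 18867*(-1/71951) = -18867/71951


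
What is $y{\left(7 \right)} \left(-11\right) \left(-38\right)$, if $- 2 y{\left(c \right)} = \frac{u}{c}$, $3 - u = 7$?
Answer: $\frac{836}{7} \approx 119.43$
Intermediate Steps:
$u = -4$ ($u = 3 - 7 = -4$)
$y{\left(c \right)} = \frac{2}{c}$ ($y{\left(c \right)} = - \frac{\left(-4\right) \frac{1}{c}}{2} = \frac{2}{c}$)
$y{\left(7 \right)} \left(-11\right) \left(-38\right) = \frac{2}{7} \left(-11\right) \left(-38\right) = \left(- \frac{22}{7}\right) \left(-38\right) = \frac{836}{7}$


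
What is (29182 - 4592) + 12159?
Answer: 36749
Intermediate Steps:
(29182 - 4592) + 12159 = 24590 + 12159 = 36749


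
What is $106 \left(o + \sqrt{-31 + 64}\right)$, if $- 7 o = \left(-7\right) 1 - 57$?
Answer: $\frac{6784}{7} + 106 \sqrt{33} \approx 1578.1$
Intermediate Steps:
$o = \frac{64}{7}$ ($o = - \frac{\left(-7\right) 1 - 57}{7} = - \frac{-7 - 57}{7} = \left(- \frac{1}{7}\right) \left(-64\right) = \frac{64}{7} \approx 9.1429$)
$106 \left(o + \sqrt{-31 + 64}\right) = 106 \left(\frac{64}{7} + \sqrt{-31 + 64}\right) = 106 \left(\frac{64}{7} + \sqrt{33}\right) = \frac{6784}{7} + 106 \sqrt{33}$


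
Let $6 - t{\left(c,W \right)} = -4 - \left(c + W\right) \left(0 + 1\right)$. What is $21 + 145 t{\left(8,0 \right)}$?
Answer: $2631$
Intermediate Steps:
$t{\left(c,W \right)} = 10 + W + c$ ($t{\left(c,W \right)} = 6 - \left(-4 - \left(c + W\right) \left(0 + 1\right)\right) = 6 - \left(-4 - \left(W + c\right) 1\right) = 6 - \left(-4 - \left(W + c\right)\right) = 6 - \left(-4 - W - c\right) = 6 + \left(4 + W + c\right) = 10 + W + c$)
$21 + 145 t{\left(8,0 \right)} = 21 + 145 \left(10 + 0 + 8\right) = 21 + 145 \cdot 18 = 21 + 2610 = 2631$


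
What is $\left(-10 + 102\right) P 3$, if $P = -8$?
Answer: $-2208$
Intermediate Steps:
$\left(-10 + 102\right) P 3 = \left(-10 + 102\right) \left(\left(-8\right) 3\right) = 92 \left(-24\right) = -2208$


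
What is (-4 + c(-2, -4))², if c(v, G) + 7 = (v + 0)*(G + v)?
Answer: 1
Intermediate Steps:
c(v, G) = -7 + v*(G + v) (c(v, G) = -7 + (v + 0)*(G + v) = -7 + v*(G + v))
(-4 + c(-2, -4))² = (-4 + (-7 + (-2)² - 4*(-2)))² = (-4 + (-7 + 4 + 8))² = (-4 + 5)² = 1² = 1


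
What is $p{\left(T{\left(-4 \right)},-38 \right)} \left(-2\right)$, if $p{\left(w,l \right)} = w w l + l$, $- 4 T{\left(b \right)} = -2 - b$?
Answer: $95$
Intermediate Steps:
$T{\left(b \right)} = \frac{1}{2} + \frac{b}{4}$ ($T{\left(b \right)} = - \frac{-2 - b}{4} = \frac{1}{2} + \frac{b}{4}$)
$p{\left(w,l \right)} = l + l w^{2}$ ($p{\left(w,l \right)} = w^{2} l + l = l w^{2} + l = l + l w^{2}$)
$p{\left(T{\left(-4 \right)},-38 \right)} \left(-2\right) = - 38 \left(1 + \left(\frac{1}{2} + \frac{1}{4} \left(-4\right)\right)^{2}\right) \left(-2\right) = - 38 \left(1 + \left(\frac{1}{2} - 1\right)^{2}\right) \left(-2\right) = - 38 \left(1 + \left(- \frac{1}{2}\right)^{2}\right) \left(-2\right) = - 38 \left(1 + \frac{1}{4}\right) \left(-2\right) = \left(-38\right) \frac{5}{4} \left(-2\right) = \left(- \frac{95}{2}\right) \left(-2\right) = 95$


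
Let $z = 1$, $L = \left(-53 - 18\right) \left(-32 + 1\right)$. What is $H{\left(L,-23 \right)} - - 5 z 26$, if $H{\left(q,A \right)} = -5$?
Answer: $125$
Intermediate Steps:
$L = 2201$ ($L = \left(-71\right) \left(-31\right) = 2201$)
$H{\left(L,-23 \right)} - - 5 z 26 = -5 - \left(-5\right) 1 \cdot 26 = -5 - \left(-5\right) 26 = -5 - -130 = -5 + 130 = 125$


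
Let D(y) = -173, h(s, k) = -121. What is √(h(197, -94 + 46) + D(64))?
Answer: 7*I*√6 ≈ 17.146*I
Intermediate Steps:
√(h(197, -94 + 46) + D(64)) = √(-121 - 173) = √(-294) = 7*I*√6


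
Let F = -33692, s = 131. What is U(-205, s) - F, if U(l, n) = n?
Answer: 33823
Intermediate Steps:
U(-205, s) - F = 131 - 1*(-33692) = 131 + 33692 = 33823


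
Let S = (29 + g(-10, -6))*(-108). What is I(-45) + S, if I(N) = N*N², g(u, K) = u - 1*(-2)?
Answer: -93393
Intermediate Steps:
g(u, K) = 2 + u (g(u, K) = u + 2 = 2 + u)
I(N) = N³
S = -2268 (S = (29 + (2 - 10))*(-108) = (29 - 8)*(-108) = 21*(-108) = -2268)
I(-45) + S = (-45)³ - 2268 = -91125 - 2268 = -93393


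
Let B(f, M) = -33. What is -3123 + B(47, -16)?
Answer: -3156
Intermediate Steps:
-3123 + B(47, -16) = -3123 - 33 = -3156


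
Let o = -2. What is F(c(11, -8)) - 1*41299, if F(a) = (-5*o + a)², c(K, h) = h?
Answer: -41295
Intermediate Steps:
F(a) = (10 + a)² (F(a) = (-5*(-2) + a)² = (10 + a)²)
F(c(11, -8)) - 1*41299 = (10 - 8)² - 1*41299 = 2² - 41299 = 4 - 41299 = -41295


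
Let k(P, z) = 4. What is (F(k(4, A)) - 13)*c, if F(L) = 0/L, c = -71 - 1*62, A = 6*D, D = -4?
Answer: 1729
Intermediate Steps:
A = -24 (A = 6*(-4) = -24)
c = -133 (c = -71 - 62 = -133)
F(L) = 0
(F(k(4, A)) - 13)*c = (0 - 13)*(-133) = -13*(-133) = 1729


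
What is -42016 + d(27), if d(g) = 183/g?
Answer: -378083/9 ≈ -42009.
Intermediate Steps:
-42016 + d(27) = -42016 + 183/27 = -42016 + 183*(1/27) = -42016 + 61/9 = -378083/9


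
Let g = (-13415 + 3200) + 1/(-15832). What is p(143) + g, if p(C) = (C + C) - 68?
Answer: -158272505/15832 ≈ -9997.0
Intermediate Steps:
g = -161723881/15832 (g = -10215 - 1/15832 = -161723881/15832 ≈ -10215.)
p(C) = -68 + 2*C (p(C) = 2*C - 68 = -68 + 2*C)
p(143) + g = (-68 + 2*143) - 161723881/15832 = (-68 + 286) - 161723881/15832 = 218 - 161723881/15832 = -158272505/15832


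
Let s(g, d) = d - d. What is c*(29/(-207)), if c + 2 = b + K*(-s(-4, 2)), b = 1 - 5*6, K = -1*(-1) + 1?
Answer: 899/207 ≈ 4.3430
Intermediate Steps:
s(g, d) = 0
K = 2 (K = 1 + 1 = 2)
b = -29 (b = 1 - 30 = -29)
c = -31 (c = -2 + (-29 + 2*(-1*0)) = -2 + (-29 + 2*0) = -2 + (-29 + 0) = -2 - 29 = -31)
c*(29/(-207)) = -899/(-207) = -899*(-1)/207 = -31*(-29/207) = 899/207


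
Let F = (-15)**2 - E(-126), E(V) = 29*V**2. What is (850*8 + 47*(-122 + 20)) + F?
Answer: -458173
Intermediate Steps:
F = -460179 (F = (-15)**2 - 29*(-126)**2 = 225 - 29*15876 = 225 - 1*460404 = 225 - 460404 = -460179)
(850*8 + 47*(-122 + 20)) + F = (850*8 + 47*(-122 + 20)) - 460179 = (6800 + 47*(-102)) - 460179 = (6800 - 4794) - 460179 = 2006 - 460179 = -458173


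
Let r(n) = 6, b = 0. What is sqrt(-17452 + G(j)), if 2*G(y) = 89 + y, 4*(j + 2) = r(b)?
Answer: I*sqrt(69631)/2 ≈ 131.94*I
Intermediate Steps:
j = -1/2 (j = -2 + (1/4)*6 = -2 + 3/2 = -1/2 ≈ -0.50000)
G(y) = 89/2 + y/2 (G(y) = (89 + y)/2 = 89/2 + y/2)
sqrt(-17452 + G(j)) = sqrt(-17452 + (89/2 + (1/2)*(-1/2))) = sqrt(-17452 + (89/2 - 1/4)) = sqrt(-17452 + 177/4) = sqrt(-69631/4) = I*sqrt(69631)/2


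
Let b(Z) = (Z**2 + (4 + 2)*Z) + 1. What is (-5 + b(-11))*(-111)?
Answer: -5661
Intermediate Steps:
b(Z) = 1 + Z**2 + 6*Z (b(Z) = (Z**2 + 6*Z) + 1 = 1 + Z**2 + 6*Z)
(-5 + b(-11))*(-111) = (-5 + (1 + (-11)**2 + 6*(-11)))*(-111) = (-5 + (1 + 121 - 66))*(-111) = (-5 + 56)*(-111) = 51*(-111) = -5661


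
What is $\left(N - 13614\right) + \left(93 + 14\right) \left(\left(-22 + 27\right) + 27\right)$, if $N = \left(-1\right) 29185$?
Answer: $-39375$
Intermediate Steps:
$N = -29185$
$\left(N - 13614\right) + \left(93 + 14\right) \left(\left(-22 + 27\right) + 27\right) = \left(-29185 - 13614\right) + \left(93 + 14\right) \left(\left(-22 + 27\right) + 27\right) = -42799 + 107 \left(5 + 27\right) = -42799 + 107 \cdot 32 = -42799 + 3424 = -39375$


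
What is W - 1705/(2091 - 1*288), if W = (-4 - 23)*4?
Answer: -196429/1803 ≈ -108.95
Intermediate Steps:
W = -108 (W = -27*4 = -108)
W - 1705/(2091 - 1*288) = -108 - 1705/(2091 - 1*288) = -108 - 1705/(2091 - 288) = -108 - 1705/1803 = -196429/1803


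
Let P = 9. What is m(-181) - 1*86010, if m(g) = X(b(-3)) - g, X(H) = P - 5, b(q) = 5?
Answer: -85825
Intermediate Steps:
X(H) = 4 (X(H) = 9 - 5 = 4)
m(g) = 4 - g
m(-181) - 1*86010 = (4 - 1*(-181)) - 1*86010 = (4 + 181) - 86010 = 185 - 86010 = -85825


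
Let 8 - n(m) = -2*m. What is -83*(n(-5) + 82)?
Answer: -6640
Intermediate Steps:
n(m) = 8 + 2*m (n(m) = 8 - (-2)*m = 8 + 2*m)
-83*(n(-5) + 82) = -83*((8 + 2*(-5)) + 82) = -83*((8 - 10) + 82) = -83*(-2 + 82) = -83*80 = -6640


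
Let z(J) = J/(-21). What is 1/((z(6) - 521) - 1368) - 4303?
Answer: -56907182/13225 ≈ -4303.0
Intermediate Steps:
z(J) = -J/21 (z(J) = J*(-1/21) = -J/21)
1/((z(6) - 521) - 1368) - 4303 = 1/((-1/21*6 - 521) - 1368) - 4303 = 1/((-2/7 - 521) - 1368) - 4303 = 1/(-3649/7 - 1368) - 4303 = 1/(-13225/7) - 4303 = -7/13225 - 4303 = -56907182/13225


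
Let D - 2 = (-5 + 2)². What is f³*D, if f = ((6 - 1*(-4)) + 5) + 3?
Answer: 64152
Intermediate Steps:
f = 18 (f = ((6 + 4) + 5) + 3 = (10 + 5) + 3 = 15 + 3 = 18)
D = 11 (D = 2 + (-5 + 2)² = 2 + (-3)² = 2 + 9 = 11)
f³*D = 18³*11 = 5832*11 = 64152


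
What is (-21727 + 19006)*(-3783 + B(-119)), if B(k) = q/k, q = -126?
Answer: 174941253/17 ≈ 1.0291e+7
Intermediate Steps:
B(k) = -126/k
(-21727 + 19006)*(-3783 + B(-119)) = (-21727 + 19006)*(-3783 - 126/(-119)) = -2721*(-3783 - 126*(-1/119)) = -2721*(-3783 + 18/17) = -2721*(-64293/17) = 174941253/17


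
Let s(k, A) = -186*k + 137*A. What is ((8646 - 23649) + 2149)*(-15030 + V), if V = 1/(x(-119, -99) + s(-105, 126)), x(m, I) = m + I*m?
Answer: 4680550279313/24227 ≈ 1.9320e+8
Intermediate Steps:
V = 1/48454 (V = 1/(-119*(1 - 99) + (-186*(-105) + 137*126)) = 1/(-119*(-98) + (19530 + 17262)) = 1/(11662 + 36792) = 1/48454 ≈ 2.0638e-5)
((8646 - 23649) + 2149)*(-15030 + V) = ((8646 - 23649) + 2149)*(-15030 + 1/48454) = (-15003 + 2149)*(-728263619/48454) = -12854*(-728263619/48454) = 4680550279313/24227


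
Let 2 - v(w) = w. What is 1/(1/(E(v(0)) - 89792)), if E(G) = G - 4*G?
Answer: -89798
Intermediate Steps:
v(w) = 2 - w
E(G) = -3*G
1/(1/(E(v(0)) - 89792)) = 1/(1/(-3*(2 - 1*0) - 89792)) = 1/(1/(-3*(2 + 0) - 89792)) = 1/(1/(-3*2 - 89792)) = 1/(1/(-6 - 89792)) = 1/(1/(-89798)) = 1/(-1/89798) = -89798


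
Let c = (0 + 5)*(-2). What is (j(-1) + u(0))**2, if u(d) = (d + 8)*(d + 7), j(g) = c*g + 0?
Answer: 4356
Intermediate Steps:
c = -10 (c = 5*(-2) = -10)
j(g) = -10*g (j(g) = -10*g + 0 = -10*g)
u(d) = (7 + d)*(8 + d) (u(d) = (8 + d)*(7 + d) = (7 + d)*(8 + d))
(j(-1) + u(0))**2 = (-10*(-1) + (56 + 0**2 + 15*0))**2 = (10 + (56 + 0 + 0))**2 = (10 + 56)**2 = 66**2 = 4356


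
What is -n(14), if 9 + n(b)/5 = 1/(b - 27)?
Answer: 590/13 ≈ 45.385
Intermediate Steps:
n(b) = -45 + 5/(-27 + b) (n(b) = -45 + 5/(b - 27) = -45 + 5/(-27 + b))
-n(14) = -5*(244 - 9*14)/(-27 + 14) = -5*(244 - 126)/(-13) = -5*(-1)*118/13 = -1*(-590/13) = 590/13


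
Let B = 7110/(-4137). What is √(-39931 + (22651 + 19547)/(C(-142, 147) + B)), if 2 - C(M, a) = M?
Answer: 2*I*√10595819909981/32701 ≈ 199.08*I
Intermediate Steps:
C(M, a) = 2 - M
B = -2370/1379 (B = 7110*(-1/4137) = -2370/1379 ≈ -1.7186)
√(-39931 + (22651 + 19547)/(C(-142, 147) + B)) = √(-39931 + (22651 + 19547)/((2 - 1*(-142)) - 2370/1379)) = √(-39931 + 42198/((2 + 142) - 2370/1379)) = √(-39931 + 42198/(144 - 2370/1379)) = √(-39931 + 42198/(196206/1379)) = √(-39931 + 42198*(1379/196206)) = √(-39931 + 9698507/32701) = √(-1296085124/32701) = 2*I*√10595819909981/32701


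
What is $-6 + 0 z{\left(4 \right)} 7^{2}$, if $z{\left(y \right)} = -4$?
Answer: $-6$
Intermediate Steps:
$-6 + 0 z{\left(4 \right)} 7^{2} = -6 + 0 \left(-4\right) 7^{2} = -6 + 0 \cdot 49 = -6 + 0 = -6$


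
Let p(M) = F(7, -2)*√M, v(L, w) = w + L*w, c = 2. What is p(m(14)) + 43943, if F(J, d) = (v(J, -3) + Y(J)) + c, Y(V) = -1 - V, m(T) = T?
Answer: 43943 - 30*√14 ≈ 43831.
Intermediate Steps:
F(J, d) = -2 - 4*J (F(J, d) = (-3*(1 + J) + (-1 - J)) + 2 = ((-3 - 3*J) + (-1 - J)) + 2 = (-4 - 4*J) + 2 = -2 - 4*J)
p(M) = -30*√M (p(M) = (-2 - 4*7)*√M = (-2 - 28)*√M = -30*√M)
p(m(14)) + 43943 = -30*√14 + 43943 = 43943 - 30*√14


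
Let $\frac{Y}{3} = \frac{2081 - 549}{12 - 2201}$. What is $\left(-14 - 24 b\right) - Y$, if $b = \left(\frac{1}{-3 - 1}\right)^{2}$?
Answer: $- \frac{58667}{4378} \approx -13.4$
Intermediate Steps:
$Y = - \frac{4596}{2189}$ ($Y = 3 \frac{2081 - 549}{12 - 2201} = 3 \frac{1532}{-2189} = 3 \cdot 1532 \left(- \frac{1}{2189}\right) = 3 \left(- \frac{1532}{2189}\right) = - \frac{4596}{2189} \approx -2.0996$)
$b = \frac{1}{16}$ ($b = \left(\frac{1}{-4}\right)^{2} = \left(- \frac{1}{4}\right)^{2} = \frac{1}{16} \approx 0.0625$)
$\left(-14 - 24 b\right) - Y = \left(-14 - \frac{3}{2}\right) - - \frac{4596}{2189} = \left(-14 - \frac{3}{2}\right) + \frac{4596}{2189} = - \frac{31}{2} + \frac{4596}{2189} = - \frac{58667}{4378}$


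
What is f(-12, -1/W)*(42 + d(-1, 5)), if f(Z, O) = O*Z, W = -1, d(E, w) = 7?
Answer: -588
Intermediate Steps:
f(-12, -1/W)*(42 + d(-1, 5)) = (-1/(-1)*(-12))*(42 + 7) = (-1*(-1)*(-12))*49 = (1*(-12))*49 = -12*49 = -588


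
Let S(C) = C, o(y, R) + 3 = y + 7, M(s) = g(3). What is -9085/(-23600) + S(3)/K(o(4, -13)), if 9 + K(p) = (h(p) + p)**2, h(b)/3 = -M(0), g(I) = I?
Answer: 47/4720 ≈ 0.0099576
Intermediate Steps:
M(s) = 3
o(y, R) = 4 + y (o(y, R) = -3 + (y + 7) = -3 + (7 + y) = 4 + y)
h(b) = -9 (h(b) = 3*(-1*3) = 3*(-3) = -9)
K(p) = -9 + (-9 + p)**2
-9085/(-23600) + S(3)/K(o(4, -13)) = -9085/(-23600) + 3/(-9 + (-9 + (4 + 4))**2) = -9085*(-1/23600) + 3/(-9 + (-9 + 8)**2) = 1817/4720 + 3/(-9 + (-1)**2) = 1817/4720 + 3/(-9 + 1) = 1817/4720 + 3/(-8) = 1817/4720 + 3*(-1/8) = 1817/4720 - 3/8 = 47/4720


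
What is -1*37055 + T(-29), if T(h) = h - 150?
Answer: -37234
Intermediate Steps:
T(h) = -150 + h
-1*37055 + T(-29) = -1*37055 + (-150 - 29) = -37055 - 179 = -37234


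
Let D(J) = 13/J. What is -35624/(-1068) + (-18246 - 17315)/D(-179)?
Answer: 1699682651/3471 ≈ 4.8968e+5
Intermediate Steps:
-35624/(-1068) + (-18246 - 17315)/D(-179) = -35624/(-1068) + (-18246 - 17315)/((13/(-179))) = -35624*(-1/1068) - 35561/(13*(-1/179)) = 8906/267 - 35561/(-13/179) = 8906/267 - 35561*(-179/13) = 8906/267 + 6365419/13 = 1699682651/3471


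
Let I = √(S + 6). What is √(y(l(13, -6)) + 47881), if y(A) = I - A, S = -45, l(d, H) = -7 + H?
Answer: √(47894 + I*√39) ≈ 218.85 + 0.014*I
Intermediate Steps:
I = I*√39 (I = √(-45 + 6) = √(-39) = I*√39 ≈ 6.245*I)
y(A) = -A + I*√39 (y(A) = I*√39 - A = -A + I*√39)
√(y(l(13, -6)) + 47881) = √((-(-7 - 6) + I*√39) + 47881) = √((-1*(-13) + I*√39) + 47881) = √((13 + I*√39) + 47881) = √(47894 + I*√39)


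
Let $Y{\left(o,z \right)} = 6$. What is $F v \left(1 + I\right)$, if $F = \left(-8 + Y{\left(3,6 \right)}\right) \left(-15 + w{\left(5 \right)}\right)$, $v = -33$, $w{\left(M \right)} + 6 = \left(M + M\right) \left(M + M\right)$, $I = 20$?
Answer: $109494$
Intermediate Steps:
$w{\left(M \right)} = -6 + 4 M^{2}$ ($w{\left(M \right)} = -6 + \left(M + M\right) \left(M + M\right) = -6 + 2 M 2 M = -6 + 4 M^{2}$)
$F = -158$ ($F = \left(-8 + 6\right) \left(-15 - \left(6 - 4 \cdot 5^{2}\right)\right) = - 2 \left(-15 + \left(-6 + 4 \cdot 25\right)\right) = - 2 \left(-15 + \left(-6 + 100\right)\right) = - 2 \left(-15 + 94\right) = \left(-2\right) 79 = -158$)
$F v \left(1 + I\right) = \left(-158\right) \left(-33\right) \left(1 + 20\right) = 5214 \cdot 21 = 109494$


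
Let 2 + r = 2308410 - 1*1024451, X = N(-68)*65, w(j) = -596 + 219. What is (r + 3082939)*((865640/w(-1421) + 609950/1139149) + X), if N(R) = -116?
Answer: -57823523107981920/1346267 ≈ -4.2951e+10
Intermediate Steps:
w(j) = -377
X = -7540 (X = -116*65 = -7540)
r = 1283957 (r = -2 + (2308410 - 1*1024451) = -2 + (2308410 - 1024451) = -2 + 1283959 = 1283957)
(r + 3082939)*((865640/w(-1421) + 609950/1139149) + X) = (1283957 + 3082939)*((865640/(-377) + 609950/1139149) - 7540) = 4366896*((865640*(-1/377) + 609950*(1/1139149)) - 7540) = 4366896*((-865640/377 + 55450/103559) - 7540) = 4366896*(-3090479590/1346267 - 7540) = 4366896*(-13241332770/1346267) = -57823523107981920/1346267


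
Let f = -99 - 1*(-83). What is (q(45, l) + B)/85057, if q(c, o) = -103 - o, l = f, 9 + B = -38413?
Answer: -38509/85057 ≈ -0.45274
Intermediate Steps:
B = -38422 (B = -9 - 38413 = -38422)
f = -16 (f = -99 + 83 = -16)
l = -16
(q(45, l) + B)/85057 = ((-103 - 1*(-16)) - 38422)/85057 = ((-103 + 16) - 38422)*(1/85057) = (-87 - 38422)*(1/85057) = -38509*1/85057 = -38509/85057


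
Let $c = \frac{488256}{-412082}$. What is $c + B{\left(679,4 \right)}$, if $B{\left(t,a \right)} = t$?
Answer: $\frac{139657711}{206041} \approx 677.82$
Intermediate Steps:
$c = - \frac{244128}{206041}$ ($c = 488256 \left(- \frac{1}{412082}\right) = - \frac{244128}{206041} \approx -1.1849$)
$c + B{\left(679,4 \right)} = - \frac{244128}{206041} + 679 = \frac{139657711}{206041}$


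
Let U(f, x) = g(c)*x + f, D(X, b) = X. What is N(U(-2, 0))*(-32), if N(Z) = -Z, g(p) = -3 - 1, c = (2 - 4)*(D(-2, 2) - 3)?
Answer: -64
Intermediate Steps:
c = 10 (c = (2 - 4)*(-2 - 3) = -2*(-5) = 10)
g(p) = -4
U(f, x) = f - 4*x (U(f, x) = -4*x + f = f - 4*x)
N(U(-2, 0))*(-32) = -(-2 - 4*0)*(-32) = -(-2 + 0)*(-32) = -1*(-2)*(-32) = 2*(-32) = -64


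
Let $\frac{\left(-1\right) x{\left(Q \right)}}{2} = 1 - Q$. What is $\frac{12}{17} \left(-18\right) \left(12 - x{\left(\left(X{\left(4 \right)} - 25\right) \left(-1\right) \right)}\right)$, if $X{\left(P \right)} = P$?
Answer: $\frac{6048}{17} \approx 355.76$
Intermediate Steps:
$x{\left(Q \right)} = -2 + 2 Q$ ($x{\left(Q \right)} = - 2 \left(1 - Q\right) = -2 + 2 Q$)
$\frac{12}{17} \left(-18\right) \left(12 - x{\left(\left(X{\left(4 \right)} - 25\right) \left(-1\right) \right)}\right) = \frac{12}{17} \left(-18\right) \left(12 - \left(-2 + 2 \left(4 - 25\right) \left(-1\right)\right)\right) = 12 \cdot \frac{1}{17} \left(-18\right) \left(12 - \left(-2 + 2 \left(4 - 25\right) \left(-1\right)\right)\right) = \frac{12}{17} \left(-18\right) \left(12 - \left(-2 + 2 \left(\left(-21\right) \left(-1\right)\right)\right)\right) = - \frac{216 \left(12 - \left(-2 + 2 \cdot 21\right)\right)}{17} = - \frac{216 \left(12 - \left(-2 + 42\right)\right)}{17} = - \frac{216 \left(12 - 40\right)}{17} = \left(- \frac{216}{17}\right) \left(-28\right) = \frac{6048}{17}$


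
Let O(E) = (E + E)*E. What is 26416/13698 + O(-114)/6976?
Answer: 33769777/5972328 ≈ 5.6544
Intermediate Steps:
O(E) = 2*E² (O(E) = (2*E)*E = 2*E²)
26416/13698 + O(-114)/6976 = 26416/13698 + (2*(-114)²)/6976 = 26416*(1/13698) + (2*12996)*(1/6976) = 13208/6849 + 25992*(1/6976) = 13208/6849 + 3249/872 = 33769777/5972328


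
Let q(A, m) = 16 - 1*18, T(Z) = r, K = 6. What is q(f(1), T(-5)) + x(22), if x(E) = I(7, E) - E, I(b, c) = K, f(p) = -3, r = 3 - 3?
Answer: -18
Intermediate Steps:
r = 0
T(Z) = 0
I(b, c) = 6
q(A, m) = -2 (q(A, m) = 16 - 18 = -2)
x(E) = 6 - E
q(f(1), T(-5)) + x(22) = -2 + (6 - 1*22) = -2 + (6 - 22) = -2 - 16 = -18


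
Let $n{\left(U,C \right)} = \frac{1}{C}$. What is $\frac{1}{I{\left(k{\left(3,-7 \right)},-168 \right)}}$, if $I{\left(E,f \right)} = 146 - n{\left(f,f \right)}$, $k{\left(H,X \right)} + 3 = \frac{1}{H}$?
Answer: $\frac{168}{24529} \approx 0.006849$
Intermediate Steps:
$k{\left(H,X \right)} = -3 + \frac{1}{H}$
$I{\left(E,f \right)} = 146 - \frac{1}{f}$
$\frac{1}{I{\left(k{\left(3,-7 \right)},-168 \right)}} = \frac{1}{146 - \frac{1}{-168}} = \frac{1}{146 - - \frac{1}{168}} = \frac{1}{146 + \frac{1}{168}} = \frac{1}{\frac{24529}{168}} = \frac{168}{24529}$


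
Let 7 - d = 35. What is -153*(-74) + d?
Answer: 11294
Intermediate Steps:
d = -28 (d = 7 - 1*35 = 7 - 35 = -28)
-153*(-74) + d = -153*(-74) - 28 = 11322 - 28 = 11294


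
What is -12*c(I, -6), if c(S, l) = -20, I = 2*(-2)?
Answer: 240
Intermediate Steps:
I = -4
-12*c(I, -6) = -12*(-20) = 240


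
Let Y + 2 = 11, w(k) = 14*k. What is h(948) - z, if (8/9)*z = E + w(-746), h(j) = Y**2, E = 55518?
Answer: -202509/4 ≈ -50627.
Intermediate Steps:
Y = 9 (Y = -2 + 11 = 9)
h(j) = 81 (h(j) = 9**2 = 81)
z = 202833/4 (z = 9*(55518 + 14*(-746))/8 = 9*(55518 - 10444)/8 = (9/8)*45074 = 202833/4 ≈ 50708.)
h(948) - z = 81 - 1*202833/4 = 81 - 202833/4 = -202509/4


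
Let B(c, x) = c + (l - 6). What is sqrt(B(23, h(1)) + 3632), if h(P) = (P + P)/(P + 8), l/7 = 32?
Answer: sqrt(3873) ≈ 62.233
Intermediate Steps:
l = 224 (l = 7*32 = 224)
h(P) = 2*P/(8 + P) (h(P) = (2*P)/(8 + P) = 2*P/(8 + P))
B(c, x) = 218 + c (B(c, x) = c + (224 - 6) = c + 218 = 218 + c)
sqrt(B(23, h(1)) + 3632) = sqrt((218 + 23) + 3632) = sqrt(241 + 3632) = sqrt(3873)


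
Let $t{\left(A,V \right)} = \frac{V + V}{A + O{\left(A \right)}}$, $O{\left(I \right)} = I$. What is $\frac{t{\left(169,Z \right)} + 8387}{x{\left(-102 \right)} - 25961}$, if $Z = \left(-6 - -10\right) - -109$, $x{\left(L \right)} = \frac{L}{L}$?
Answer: $- \frac{354379}{1096810} \approx -0.3231$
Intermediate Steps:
$x{\left(L \right)} = 1$
$Z = 113$ ($Z = \left(-6 + 10\right) + 109 = 4 + 109 = 113$)
$t{\left(A,V \right)} = \frac{V}{A}$ ($t{\left(A,V \right)} = \frac{V + V}{A + A} = \frac{2 V}{2 A} = 2 V \frac{1}{2 A} = \frac{V}{A}$)
$\frac{t{\left(169,Z \right)} + 8387}{x{\left(-102 \right)} - 25961} = \frac{\frac{113}{169} + 8387}{1 - 25961} = \frac{113 \cdot \frac{1}{169} + 8387}{-25960} = \left(\frac{113}{169} + 8387\right) \left(- \frac{1}{25960}\right) = \frac{1417516}{169} \left(- \frac{1}{25960}\right) = - \frac{354379}{1096810}$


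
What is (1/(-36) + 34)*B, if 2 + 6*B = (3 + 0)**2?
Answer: 8561/216 ≈ 39.634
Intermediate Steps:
B = 7/6 (B = -1/3 + (3 + 0)**2/6 = -1/3 + (1/6)*3**2 = -1/3 + (1/6)*9 = -1/3 + 3/2 = 7/6 ≈ 1.1667)
(1/(-36) + 34)*B = (1/(-36) + 34)*(7/6) = (-1/36 + 34)*(7/6) = (1223/36)*(7/6) = 8561/216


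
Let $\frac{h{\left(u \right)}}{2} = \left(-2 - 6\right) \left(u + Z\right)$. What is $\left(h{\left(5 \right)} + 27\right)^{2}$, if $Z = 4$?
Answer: $13689$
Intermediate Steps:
$h{\left(u \right)} = -64 - 16 u$ ($h{\left(u \right)} = 2 \left(-2 - 6\right) \left(u + 4\right) = 2 \left(- 8 \left(4 + u\right)\right) = 2 \left(-32 - 8 u\right) = -64 - 16 u$)
$\left(h{\left(5 \right)} + 27\right)^{2} = \left(\left(-64 - 80\right) + 27\right)^{2} = \left(-144 + 27\right)^{2} = \left(-117\right)^{2} = 13689$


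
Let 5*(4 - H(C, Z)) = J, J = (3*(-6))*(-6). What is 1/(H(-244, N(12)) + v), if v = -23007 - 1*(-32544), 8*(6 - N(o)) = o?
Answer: 5/47597 ≈ 0.00010505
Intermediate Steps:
N(o) = 6 - o/8
J = 108 (J = -18*(-6) = 108)
v = 9537 (v = -23007 + 32544 = 9537)
H(C, Z) = -88/5 (H(C, Z) = 4 - 1/5*108 = 4 - 108/5 = -88/5)
1/(H(-244, N(12)) + v) = 1/(-88/5 + 9537) = 1/(47597/5) = 5/47597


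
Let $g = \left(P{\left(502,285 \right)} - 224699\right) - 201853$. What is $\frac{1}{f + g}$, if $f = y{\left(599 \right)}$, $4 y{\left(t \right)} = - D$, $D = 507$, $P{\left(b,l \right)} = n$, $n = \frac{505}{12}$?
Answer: $- \frac{3}{1279910} \approx -2.3439 \cdot 10^{-6}$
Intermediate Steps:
$n = \frac{505}{12}$ ($n = 505 \cdot \frac{1}{12} = \frac{505}{12} \approx 42.083$)
$P{\left(b,l \right)} = \frac{505}{12}$
$g = - \frac{5118119}{12}$ ($g = \left(\frac{505}{12} - 224699\right) - 201853 = - \frac{2695883}{12} - 201853 = - \frac{5118119}{12} \approx -4.2651 \cdot 10^{5}$)
$y{\left(t \right)} = - \frac{507}{4}$ ($y{\left(t \right)} = \frac{\left(-1\right) 507}{4} = \frac{1}{4} \left(-507\right) = - \frac{507}{4}$)
$f = - \frac{507}{4} \approx -126.75$
$\frac{1}{f + g} = \frac{1}{- \frac{507}{4} - \frac{5118119}{12}} = \frac{1}{- \frac{1279910}{3}} = - \frac{3}{1279910}$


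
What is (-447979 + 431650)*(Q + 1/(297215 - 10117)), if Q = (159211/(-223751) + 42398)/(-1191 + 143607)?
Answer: -2470730628876420451/508254731899376 ≈ -4861.2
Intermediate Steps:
Q = 3162145229/10621907472 (Q = (159211*(-1/223751) + 42398)/142416 = (-159211/223751 + 42398)*(1/142416) = (9486435687/223751)*(1/142416) = 3162145229/10621907472 ≈ 0.29770)
(-447979 + 431650)*(Q + 1/(297215 - 10117)) = (-447979 + 431650)*(3162145229/10621907472 + 1/(297215 - 10117)) = -16329*(3162145229/10621907472 + 1/287098) = -16329*453928096431457/1524764195698128 = -2470730628876420451/508254731899376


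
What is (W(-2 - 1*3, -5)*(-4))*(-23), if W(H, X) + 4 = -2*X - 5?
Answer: 92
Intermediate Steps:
W(H, X) = -9 - 2*X (W(H, X) = -4 + (-2*X - 5) = -4 + (-5 - 2*X) = -9 - 2*X)
(W(-2 - 1*3, -5)*(-4))*(-23) = ((-9 - 2*(-5))*(-4))*(-23) = ((-9 + 10)*(-4))*(-23) = (1*(-4))*(-23) = -4*(-23) = 92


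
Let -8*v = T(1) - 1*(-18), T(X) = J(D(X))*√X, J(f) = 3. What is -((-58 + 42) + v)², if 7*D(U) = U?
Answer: -22201/64 ≈ -346.89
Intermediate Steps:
D(U) = U/7
T(X) = 3*√X
v = -21/8 (v = -(3*√1 - 1*(-18))/8 = -(3*1 + 18)/8 = -(3 + 18)/8 = -⅛*21 = -21/8 ≈ -2.6250)
-((-58 + 42) + v)² = -((-58 + 42) - 21/8)² = -(-16 - 21/8)² = -(-149/8)² = -1*22201/64 = -22201/64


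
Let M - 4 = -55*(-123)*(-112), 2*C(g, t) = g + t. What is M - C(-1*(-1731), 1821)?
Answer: -759452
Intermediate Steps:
C(g, t) = g/2 + t/2 (C(g, t) = (g + t)/2 = g/2 + t/2)
M = -757676 (M = 4 - 55*(-123)*(-112) = 4 + 6765*(-112) = 4 - 757680 = -757676)
M - C(-1*(-1731), 1821) = -757676 - ((-1*(-1731))/2 + (½)*1821) = -757676 - ((½)*1731 + 1821/2) = -757676 - (1731/2 + 1821/2) = -757676 - 1*1776 = -757676 - 1776 = -759452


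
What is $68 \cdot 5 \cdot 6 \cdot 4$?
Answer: $8160$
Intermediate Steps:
$68 \cdot 5 \cdot 6 \cdot 4 = 68 \cdot 30 \cdot 4 = 68 \cdot 120 = 8160$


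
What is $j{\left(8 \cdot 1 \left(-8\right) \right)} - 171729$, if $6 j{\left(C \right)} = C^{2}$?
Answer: $- \frac{513139}{3} \approx -1.7105 \cdot 10^{5}$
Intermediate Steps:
$j{\left(C \right)} = \frac{C^{2}}{6}$
$j{\left(8 \cdot 1 \left(-8\right) \right)} - 171729 = \frac{\left(8 \cdot 1 \left(-8\right)\right)^{2}}{6} - 171729 = \frac{\left(8 \left(-8\right)\right)^{2}}{6} - 171729 = \frac{\left(-64\right)^{2}}{6} - 171729 = \frac{1}{6} \cdot 4096 - 171729 = \frac{2048}{3} - 171729 = - \frac{513139}{3}$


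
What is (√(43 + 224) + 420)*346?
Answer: 145320 + 346*√267 ≈ 1.5097e+5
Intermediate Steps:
(√(43 + 224) + 420)*346 = (√267 + 420)*346 = (420 + √267)*346 = 145320 + 346*√267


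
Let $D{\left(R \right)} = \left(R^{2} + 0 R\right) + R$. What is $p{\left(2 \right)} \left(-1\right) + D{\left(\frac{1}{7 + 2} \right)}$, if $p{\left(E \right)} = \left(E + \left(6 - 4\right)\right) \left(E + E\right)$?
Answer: $- \frac{1286}{81} \approx -15.877$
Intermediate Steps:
$D{\left(R \right)} = R + R^{2}$ ($D{\left(R \right)} = \left(R^{2} + 0\right) + R = R^{2} + R = R + R^{2}$)
$p{\left(E \right)} = 2 E \left(2 + E\right)$ ($p{\left(E \right)} = \left(E + 2\right) 2 E = \left(2 + E\right) 2 E = 2 E \left(2 + E\right)$)
$p{\left(2 \right)} \left(-1\right) + D{\left(\frac{1}{7 + 2} \right)} = 2 \cdot 2 \left(2 + 2\right) \left(-1\right) + \frac{1 + \frac{1}{7 + 2}}{7 + 2} = 2 \cdot 2 \cdot 4 \left(-1\right) + \frac{1 + \frac{1}{9}}{9} = 16 \left(-1\right) + \frac{1 + \frac{1}{9}}{9} = -16 + \frac{1}{9} \cdot \frac{10}{9} = -16 + \frac{10}{81} = - \frac{1286}{81}$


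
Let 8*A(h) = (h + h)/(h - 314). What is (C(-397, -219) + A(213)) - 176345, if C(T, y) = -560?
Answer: -71469833/404 ≈ -1.7691e+5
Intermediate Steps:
A(h) = h/(4*(-314 + h)) (A(h) = ((h + h)/(h - 314))/8 = ((2*h)/(-314 + h))/8 = (2*h/(-314 + h))/8 = h/(4*(-314 + h)))
(C(-397, -219) + A(213)) - 176345 = (-560 + (¼)*213/(-314 + 213)) - 176345 = (-560 + (¼)*213/(-101)) - 176345 = (-560 + (¼)*213*(-1/101)) - 176345 = (-560 - 213/404) - 176345 = -226453/404 - 176345 = -71469833/404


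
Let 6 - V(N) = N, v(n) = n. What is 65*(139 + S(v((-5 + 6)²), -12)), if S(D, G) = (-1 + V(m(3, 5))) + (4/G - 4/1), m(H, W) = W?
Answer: 26260/3 ≈ 8753.3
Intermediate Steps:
V(N) = 6 - N
S(D, G) = -4 + 4/G (S(D, G) = (-1 + (6 - 1*5)) + (4/G - 4/1) = (-1 + (6 - 5)) + (4/G - 4*1) = (-1 + 1) + (4/G - 4) = 0 + (-4 + 4/G) = -4 + 4/G)
65*(139 + S(v((-5 + 6)²), -12)) = 65*(139 + (-4 + 4/(-12))) = 65*(139 + (-4 + 4*(-1/12))) = 65*(139 + (-4 - ⅓)) = 65*(139 - 13/3) = 65*(404/3) = 26260/3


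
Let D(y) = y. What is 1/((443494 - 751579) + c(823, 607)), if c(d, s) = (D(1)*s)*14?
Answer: -1/299587 ≈ -3.3379e-6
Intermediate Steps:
c(d, s) = 14*s (c(d, s) = (1*s)*14 = s*14 = 14*s)
1/((443494 - 751579) + c(823, 607)) = 1/((443494 - 751579) + 14*607) = 1/(-308085 + 8498) = 1/(-299587) = -1/299587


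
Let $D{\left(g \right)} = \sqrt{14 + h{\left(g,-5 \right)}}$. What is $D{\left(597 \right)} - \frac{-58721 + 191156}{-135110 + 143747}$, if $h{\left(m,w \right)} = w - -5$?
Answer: $- \frac{44145}{2879} + \sqrt{14} \approx -11.592$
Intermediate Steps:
$h{\left(m,w \right)} = 5 + w$ ($h{\left(m,w \right)} = w + 5 = 5 + w$)
$D{\left(g \right)} = \sqrt{14}$ ($D{\left(g \right)} = \sqrt{14 + \left(5 - 5\right)} = \sqrt{14 + 0} = \sqrt{14}$)
$D{\left(597 \right)} - \frac{-58721 + 191156}{-135110 + 143747} = \sqrt{14} - \frac{-58721 + 191156}{-135110 + 143747} = \sqrt{14} - \frac{132435}{8637} = \sqrt{14} - 132435 \cdot \frac{1}{8637} = \sqrt{14} - \frac{44145}{2879} = - \frac{44145}{2879} + \sqrt{14}$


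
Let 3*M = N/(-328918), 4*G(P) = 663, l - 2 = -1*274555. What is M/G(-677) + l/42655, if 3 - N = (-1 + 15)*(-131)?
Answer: -89808900538373/13952832304905 ≈ -6.4366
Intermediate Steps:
N = 1837 (N = 3 - (-1 + 15)*(-131) = 3 - 14*(-131) = 3 - 1*(-1834) = 3 + 1834 = 1837)
l = -274553 (l = 2 - 1*274555 = 2 - 274555 = -274553)
G(P) = 663/4 (G(P) = (¼)*663 = 663/4)
M = -1837/986754 (M = (1837/(-328918))/3 = (1837*(-1/328918))/3 = (⅓)*(-1837/328918) = -1837/986754 ≈ -0.0018617)
M/G(-677) + l/42655 = -1837/(986754*663/4) - 274553/42655 = -1837/986754*4/663 - 274553*1/42655 = -3674/327108951 - 274553/42655 = -89808900538373/13952832304905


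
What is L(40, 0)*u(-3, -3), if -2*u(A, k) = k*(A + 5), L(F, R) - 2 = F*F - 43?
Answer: 4677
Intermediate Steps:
L(F, R) = -41 + F² (L(F, R) = 2 + (F*F - 43) = 2 + (F² - 43) = 2 + (-43 + F²) = -41 + F²)
u(A, k) = -k*(5 + A)/2 (u(A, k) = -k*(A + 5)/2 = -k*(5 + A)/2)
L(40, 0)*u(-3, -3) = (-41 + 40²)*(-½*(-3)*(5 - 3)) = (-41 + 1600)*(-½*(-3)*2) = 1559*3 = 4677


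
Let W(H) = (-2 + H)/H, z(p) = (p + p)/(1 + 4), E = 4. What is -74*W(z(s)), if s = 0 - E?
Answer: -333/2 ≈ -166.50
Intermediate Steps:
s = -4 (s = 0 - 1*4 = 0 - 4 = -4)
z(p) = 2*p/5 (z(p) = (2*p)/5 = (2*p)*(1/5) = 2*p/5)
W(H) = (-2 + H)/H
-74*W(z(s)) = -74*(-2 + (2/5)*(-4))/((2/5)*(-4)) = -74*(-2 - 8/5)/(-8/5) = -(-185)*(-18)/(4*5) = -74*9/4 = -333/2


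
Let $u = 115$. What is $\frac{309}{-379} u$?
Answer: $- \frac{35535}{379} \approx -93.76$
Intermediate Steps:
$\frac{309}{-379} u = \frac{309}{-379} \cdot 115 = 309 \left(- \frac{1}{379}\right) 115 = \left(- \frac{309}{379}\right) 115 = - \frac{35535}{379}$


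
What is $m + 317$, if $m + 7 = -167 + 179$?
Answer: $322$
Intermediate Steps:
$m = 5$ ($m = -7 + \left(-167 + 179\right) = -7 + 12 = 5$)
$m + 317 = 5 + 317 = 322$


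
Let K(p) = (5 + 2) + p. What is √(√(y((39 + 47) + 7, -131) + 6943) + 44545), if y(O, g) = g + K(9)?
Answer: √(44545 + 2*√1707) ≈ 211.25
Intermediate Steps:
K(p) = 7 + p
y(O, g) = 16 + g (y(O, g) = g + (7 + 9) = g + 16 = 16 + g)
√(√(y((39 + 47) + 7, -131) + 6943) + 44545) = √(√((16 - 131) + 6943) + 44545) = √(√(-115 + 6943) + 44545) = √(√6828 + 44545) = √(2*√1707 + 44545) = √(44545 + 2*√1707)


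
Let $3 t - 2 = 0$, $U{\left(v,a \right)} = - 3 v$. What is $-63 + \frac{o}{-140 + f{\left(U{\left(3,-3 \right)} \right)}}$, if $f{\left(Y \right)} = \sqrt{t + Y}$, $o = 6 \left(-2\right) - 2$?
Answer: $- \frac{740019}{11765} + \frac{14 i \sqrt{3}}{11765} \approx -62.9 + 0.0020611 i$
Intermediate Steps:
$t = \frac{2}{3}$ ($t = \frac{2}{3} + \frac{1}{3} \cdot 0 = \frac{2}{3} + 0 = \frac{2}{3} \approx 0.66667$)
$o = -14$ ($o = -12 - 2 = -14$)
$f{\left(Y \right)} = \sqrt{\frac{2}{3} + Y}$
$-63 + \frac{o}{-140 + f{\left(U{\left(3,-3 \right)} \right)}} = -63 + \frac{1}{-140 + \frac{\sqrt{6 + 9 \left(\left(-3\right) 3\right)}}{3}} \left(-14\right) = -63 + \frac{1}{-140 + \frac{\sqrt{6 + 9 \left(-9\right)}}{3}} \left(-14\right) = -63 + \frac{1}{-140 + \frac{\sqrt{6 - 81}}{3}} \left(-14\right) = -63 + \frac{1}{-140 + \frac{\sqrt{-75}}{3}} \left(-14\right) = -63 + \frac{1}{-140 + \frac{5 i \sqrt{3}}{3}} \left(-14\right) = -63 - \frac{14}{-140 + \frac{5 i \sqrt{3}}{3}}$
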